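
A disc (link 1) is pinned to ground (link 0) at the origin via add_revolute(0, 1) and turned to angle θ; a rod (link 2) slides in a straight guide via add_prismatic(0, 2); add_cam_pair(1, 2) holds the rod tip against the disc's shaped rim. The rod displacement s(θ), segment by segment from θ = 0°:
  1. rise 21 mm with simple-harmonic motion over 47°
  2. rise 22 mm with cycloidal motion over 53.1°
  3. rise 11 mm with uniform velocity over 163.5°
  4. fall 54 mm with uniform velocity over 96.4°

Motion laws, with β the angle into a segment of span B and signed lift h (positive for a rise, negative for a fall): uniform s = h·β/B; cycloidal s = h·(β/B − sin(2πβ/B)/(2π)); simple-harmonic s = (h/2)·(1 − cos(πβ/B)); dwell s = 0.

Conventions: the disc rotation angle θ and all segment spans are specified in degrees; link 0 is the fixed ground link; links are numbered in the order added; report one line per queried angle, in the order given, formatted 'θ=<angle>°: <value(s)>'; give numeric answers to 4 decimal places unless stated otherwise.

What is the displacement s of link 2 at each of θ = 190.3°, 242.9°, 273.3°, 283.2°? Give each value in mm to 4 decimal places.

segment 1 (0° to 47°, simple-harmonic, h = 21) is passed completely: s = 0.0000 + (21) = 21.0000
segment 2 (47° to 100.1°, cycloidal, h = 22) is passed completely: s = 21.0000 + (22) = 43.0000
θ = 190.3° falls in segment 3 (100.1° to 263.6°, uniform, h = 11): β = 190.3 − 100.1 = 90.2°, B = 163.5°; Δs = 11·90.2/163.5 = 6.0685; s = 43.0000 + 6.0685 = 49.0685
θ = 242.9° falls in segment 3 (100.1° to 263.6°, uniform, h = 11): β = 242.9 − 100.1 = 142.8°, B = 163.5°; Δs = 11·142.8/163.5 = 9.6073; s = 43.0000 + 9.6073 = 52.6073
segment 3 (100.1° to 263.6°, uniform, h = 11) is passed completely: s = 43.0000 + (11) = 54.0000
θ = 273.3° falls in segment 4 (263.6° to 360°, uniform, h = -54): β = 273.3 − 263.6 = 9.7°, B = 96.4°; Δs = -54·9.7/96.4 = -5.4336; s = 54.0000 − 5.4336 = 48.5664
θ = 283.2° falls in segment 4 (263.6° to 360°, uniform, h = -54): β = 283.2 − 263.6 = 19.6°, B = 96.4°; Δs = -54·19.6/96.4 = -10.9793; s = 54.0000 − 10.9793 = 43.0207

θ=190.3°: 49.0685
θ=242.9°: 52.6073
θ=273.3°: 48.5664
θ=283.2°: 43.0207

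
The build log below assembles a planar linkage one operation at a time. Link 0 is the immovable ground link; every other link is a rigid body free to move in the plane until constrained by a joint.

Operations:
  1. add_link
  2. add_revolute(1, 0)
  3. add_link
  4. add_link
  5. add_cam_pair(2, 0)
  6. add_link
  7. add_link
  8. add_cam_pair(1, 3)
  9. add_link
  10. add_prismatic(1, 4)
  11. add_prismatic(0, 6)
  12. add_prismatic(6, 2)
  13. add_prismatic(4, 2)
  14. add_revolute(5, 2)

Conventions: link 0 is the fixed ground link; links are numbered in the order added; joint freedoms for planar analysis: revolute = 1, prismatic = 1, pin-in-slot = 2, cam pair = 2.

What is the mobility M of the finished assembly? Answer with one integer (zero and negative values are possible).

link 0 = ground. State L|J1|J2 = 1|0|0
+link1  2|0|0
R(1,0) f=1→J1  2|1|0
+link2  3|1|0
+link3  4|1|0
C(2,0) f=2→J2  4|1|1
+link4  5|1|1
+link5  6|1|1
C(1,3) f=2→J2  6|1|2
+link6  7|1|2
P(1,4) f=1→J1  7|2|2
P(0,6) f=1→J1  7|3|2
P(6,2) f=1→J1  7|4|2
P(4,2) f=1→J1  7|5|2
R(5,2) f=1→J1  7|6|2
M = 3(7−1)−2·6−2 = 18−12−2 = 4

M = 4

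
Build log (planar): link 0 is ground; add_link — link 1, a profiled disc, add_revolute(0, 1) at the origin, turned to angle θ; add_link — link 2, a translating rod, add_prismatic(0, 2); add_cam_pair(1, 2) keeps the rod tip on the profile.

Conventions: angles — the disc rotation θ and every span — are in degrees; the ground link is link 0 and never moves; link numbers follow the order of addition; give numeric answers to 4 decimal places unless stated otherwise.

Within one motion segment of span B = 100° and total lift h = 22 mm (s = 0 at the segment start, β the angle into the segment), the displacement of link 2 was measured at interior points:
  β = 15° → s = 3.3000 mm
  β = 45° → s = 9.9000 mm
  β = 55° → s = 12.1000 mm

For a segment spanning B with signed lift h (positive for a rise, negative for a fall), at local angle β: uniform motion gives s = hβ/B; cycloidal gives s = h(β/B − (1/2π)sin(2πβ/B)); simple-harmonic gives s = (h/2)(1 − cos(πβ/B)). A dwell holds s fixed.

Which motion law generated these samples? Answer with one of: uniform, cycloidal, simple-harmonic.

candidates at β/B = r: uniform s = h·r (linear in β); cycloidal s = h·(r − sin(2πr)/(2π)); simple-harmonic s = (h/2)(1 − cos(πr))
β=15°: printed 3.3000 | uniform 3.3000, cycloidal 0.4673, simple-harmonic 1.1989
β=45°: printed 9.9000 | uniform 9.9000, cycloidal 8.8180, simple-harmonic 9.2792
β=55°: printed 12.1000 | uniform 12.1000, cycloidal 13.1820, simple-harmonic 12.7208
only one law matches every sample → uniform

uniform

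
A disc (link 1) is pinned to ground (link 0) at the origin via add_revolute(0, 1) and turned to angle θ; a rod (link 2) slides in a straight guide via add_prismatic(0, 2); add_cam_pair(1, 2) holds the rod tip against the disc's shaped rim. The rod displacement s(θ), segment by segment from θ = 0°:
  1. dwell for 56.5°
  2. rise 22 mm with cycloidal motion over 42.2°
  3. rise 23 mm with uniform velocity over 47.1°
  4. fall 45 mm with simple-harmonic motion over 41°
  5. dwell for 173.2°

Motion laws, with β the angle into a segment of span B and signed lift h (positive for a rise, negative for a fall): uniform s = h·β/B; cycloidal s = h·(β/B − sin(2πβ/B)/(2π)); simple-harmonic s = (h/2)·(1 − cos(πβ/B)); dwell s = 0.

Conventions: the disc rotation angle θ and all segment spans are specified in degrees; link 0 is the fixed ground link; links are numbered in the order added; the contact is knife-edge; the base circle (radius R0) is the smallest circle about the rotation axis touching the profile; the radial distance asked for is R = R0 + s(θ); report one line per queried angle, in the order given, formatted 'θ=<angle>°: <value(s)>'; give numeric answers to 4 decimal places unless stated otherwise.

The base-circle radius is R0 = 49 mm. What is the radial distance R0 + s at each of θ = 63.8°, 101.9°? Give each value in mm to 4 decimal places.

segment 1 (0° to 56.5°, dwell): s unchanged at 0.0000
θ = 63.8° falls in segment 2 (56.5° to 98.7°, cycloidal, h = 22): β = 63.8 − 56.5 = 7.3°, B = 42.2°; Δs = 22·(0.1730 − sin(2π·0.1730)/(2π)) = 0.7063; s = 0.0000 + 0.7063 = 0.7063
segment 2 (56.5° to 98.7°, cycloidal, h = 22) is passed completely: s = 0.0000 + (22) = 22.0000
θ = 101.9° falls in segment 3 (98.7° to 145.8°, uniform, h = 23): β = 101.9 − 98.7 = 3.2°, B = 47.1°; Δs = 23·3.2/47.1 = 1.5626; s = 22.0000 + 1.5626 = 23.5626
θ=63.8°: R = R0 + s = 49 + 0.7063 = 49.7063
θ=101.9°: R = R0 + s = 49 + 23.5626 = 72.5626

θ=63.8°: 49.7063
θ=101.9°: 72.5626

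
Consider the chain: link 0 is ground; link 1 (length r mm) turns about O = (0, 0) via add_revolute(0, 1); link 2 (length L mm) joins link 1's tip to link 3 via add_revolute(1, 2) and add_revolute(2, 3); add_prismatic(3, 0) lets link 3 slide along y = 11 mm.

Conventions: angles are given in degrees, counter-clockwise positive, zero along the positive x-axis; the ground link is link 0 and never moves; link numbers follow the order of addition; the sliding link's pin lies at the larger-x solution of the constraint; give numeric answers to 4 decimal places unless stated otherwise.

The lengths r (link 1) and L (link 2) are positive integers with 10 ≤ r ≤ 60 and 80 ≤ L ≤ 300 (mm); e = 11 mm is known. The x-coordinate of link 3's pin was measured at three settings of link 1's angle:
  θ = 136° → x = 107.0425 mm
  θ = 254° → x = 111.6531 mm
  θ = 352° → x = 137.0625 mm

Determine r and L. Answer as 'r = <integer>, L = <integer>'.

constraint per measurement: (x − r cos θ)² + (r sin θ − e)² = L²
subtracting the θ₁ and θ₂ equations cancels the r² and L² terms:
r = (x₁² − x₂²) / (2[(x₁cos θ₁ + e sin θ₁) − (x₂cos θ₂ + e sin θ₂)]) = 17.9999 → r = 18
L² = (x₁ − r cos θ₁)² + (r sin θ₁ − e)² = 14400.0096 → L = 120.0000 → L = 120
check at θ₃=352°: x = 137.0625 (printed 137.0625) ✓

r = 18, L = 120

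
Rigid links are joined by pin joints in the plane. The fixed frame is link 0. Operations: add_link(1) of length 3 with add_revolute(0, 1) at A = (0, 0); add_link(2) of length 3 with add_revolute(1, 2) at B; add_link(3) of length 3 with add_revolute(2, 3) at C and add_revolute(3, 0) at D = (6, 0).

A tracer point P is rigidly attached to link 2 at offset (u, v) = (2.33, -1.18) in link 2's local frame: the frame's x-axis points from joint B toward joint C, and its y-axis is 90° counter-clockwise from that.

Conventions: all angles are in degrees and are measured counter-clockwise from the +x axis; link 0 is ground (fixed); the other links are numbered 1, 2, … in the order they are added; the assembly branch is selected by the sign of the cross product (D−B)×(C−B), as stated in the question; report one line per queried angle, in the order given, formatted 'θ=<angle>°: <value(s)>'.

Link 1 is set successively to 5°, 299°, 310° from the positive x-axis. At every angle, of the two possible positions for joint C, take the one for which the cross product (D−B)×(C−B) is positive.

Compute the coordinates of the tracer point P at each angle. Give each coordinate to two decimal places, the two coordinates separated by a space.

A=(0,0), D=(6.00,0)
θ=5°: B = A + 3.00·(cos5°, sin5°) = (2.9886, 0.2615)
θ=5°: |BD| = 3.0227
θ=5°: circle(B,3.00) ∩ circle(D,3.00): a=1.5114, h=2.5915
θ=5°:   candidates: C₊=(4.7185,2.7125) cross=7.833; C₋=(4.2701,-2.4510) cross=-7.833
θ=5°:   branch + wants cross > 0 → take C=(4.7185,2.7125) (cross=7.833)
θ=5°: ex = (C−B)/|BC| = (0.5766,0.8170); ey = (-0.8170,0.5766)
θ=5°: P = B + 2.33·ex + -1.18·ey = (5.2962,1.4847)
θ=299°: B = A + 3.00·(cos299°, sin299°) = (1.4544, -2.6239)
θ=299°: |BD| = 5.2485
θ=299°: circle(B,3.00) ∩ circle(D,3.00): a=2.6243, h=1.4537
θ=299°:   candidates: C₊=(3.0005,-0.0529) cross=7.630; C₋=(4.4540,-2.5709) cross=-7.630
θ=299°:   branch + wants cross > 0 → take C=(3.0005,-0.0529) (cross=7.630)
θ=299°: ex = (C−B)/|BC| = (0.5153,0.8570); ey = (-0.8570,0.5153)
θ=299°: P = B + 2.33·ex + -1.18·ey = (3.6664,-1.2352)
θ=310°: B = A + 3.00·(cos310°, sin310°) = (1.9284, -2.2981)
θ=310°: |BD| = 4.6754
θ=310°: circle(B,3.00) ∩ circle(D,3.00): a=2.3377, h=1.8802
θ=310°:   candidates: C₊=(3.0400,0.4883) cross=8.791; C₋=(4.8884,-2.7864) cross=-8.791
θ=310°:   branch + wants cross > 0 → take C=(3.0400,0.4883) (cross=8.791)
θ=310°: ex = (C−B)/|BC| = (0.3705,0.9288); ey = (-0.9288,0.3705)
θ=310°: P = B + 2.33·ex + -1.18·ey = (3.8877,-0.5712)

θ=5°: 5.30 1.48
θ=299°: 3.67 -1.24
θ=310°: 3.89 -0.57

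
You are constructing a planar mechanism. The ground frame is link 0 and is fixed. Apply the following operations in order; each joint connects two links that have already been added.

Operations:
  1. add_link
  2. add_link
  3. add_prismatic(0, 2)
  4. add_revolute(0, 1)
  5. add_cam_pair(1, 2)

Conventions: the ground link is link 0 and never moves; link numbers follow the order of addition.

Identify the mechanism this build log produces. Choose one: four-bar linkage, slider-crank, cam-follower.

links: 3 (incl. ground); joints: 1 revolute, 1 prismatic, 1 higher (cam) pair, forming one closed loop
3 links, revolute + prismatic + higher pair in one loop → cam-follower

cam-follower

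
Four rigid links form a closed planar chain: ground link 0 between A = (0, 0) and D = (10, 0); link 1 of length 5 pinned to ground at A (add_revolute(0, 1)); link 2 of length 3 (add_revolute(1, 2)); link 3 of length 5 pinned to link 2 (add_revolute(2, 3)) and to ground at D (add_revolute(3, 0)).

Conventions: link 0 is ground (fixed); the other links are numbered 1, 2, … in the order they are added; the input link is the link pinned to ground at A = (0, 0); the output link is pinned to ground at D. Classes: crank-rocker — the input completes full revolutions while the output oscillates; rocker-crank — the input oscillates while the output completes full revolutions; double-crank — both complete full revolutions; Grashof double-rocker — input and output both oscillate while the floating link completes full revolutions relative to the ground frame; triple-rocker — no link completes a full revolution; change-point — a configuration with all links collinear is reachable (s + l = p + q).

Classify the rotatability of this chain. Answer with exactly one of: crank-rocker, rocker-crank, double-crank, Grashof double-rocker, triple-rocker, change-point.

lengths: ground=10, input=5, coupler=3, output=5
sorted: s=3 (shortest), l=10 (longest), p+q=10
s + l = 13 vs p + q = 10
s + l > p + q → non-Grashof → no link fully rotates → triple-rocker

triple-rocker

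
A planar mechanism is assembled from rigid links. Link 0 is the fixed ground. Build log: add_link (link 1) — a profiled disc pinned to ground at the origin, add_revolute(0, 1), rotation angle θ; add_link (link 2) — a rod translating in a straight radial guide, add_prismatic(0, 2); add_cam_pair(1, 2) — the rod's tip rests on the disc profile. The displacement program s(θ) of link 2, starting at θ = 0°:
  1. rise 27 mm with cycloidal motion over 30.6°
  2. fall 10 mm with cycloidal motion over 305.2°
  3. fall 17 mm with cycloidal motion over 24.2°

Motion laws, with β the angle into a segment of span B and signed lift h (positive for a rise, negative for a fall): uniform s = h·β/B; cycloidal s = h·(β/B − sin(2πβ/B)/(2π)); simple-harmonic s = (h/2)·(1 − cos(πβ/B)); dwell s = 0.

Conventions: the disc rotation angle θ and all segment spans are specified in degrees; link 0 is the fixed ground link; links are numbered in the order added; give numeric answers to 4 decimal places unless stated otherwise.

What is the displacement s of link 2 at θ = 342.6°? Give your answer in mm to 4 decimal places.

seg 1 [0°–30.6°] cycloidal, h=27: full span → s += 27 → s = 27.0000
seg 2 [30.6°–335.8°] cycloidal, h=-10: full span → s += -10 → s = 17.0000
seg 3 [335.8°–360°] cycloidal, h=-17: θ=342.6° here. β=6.8, B=24.2. -17·(0.2810 − sin(2π·0.2810)/(2π)) = -2.1224 → s = 14.8776

14.8776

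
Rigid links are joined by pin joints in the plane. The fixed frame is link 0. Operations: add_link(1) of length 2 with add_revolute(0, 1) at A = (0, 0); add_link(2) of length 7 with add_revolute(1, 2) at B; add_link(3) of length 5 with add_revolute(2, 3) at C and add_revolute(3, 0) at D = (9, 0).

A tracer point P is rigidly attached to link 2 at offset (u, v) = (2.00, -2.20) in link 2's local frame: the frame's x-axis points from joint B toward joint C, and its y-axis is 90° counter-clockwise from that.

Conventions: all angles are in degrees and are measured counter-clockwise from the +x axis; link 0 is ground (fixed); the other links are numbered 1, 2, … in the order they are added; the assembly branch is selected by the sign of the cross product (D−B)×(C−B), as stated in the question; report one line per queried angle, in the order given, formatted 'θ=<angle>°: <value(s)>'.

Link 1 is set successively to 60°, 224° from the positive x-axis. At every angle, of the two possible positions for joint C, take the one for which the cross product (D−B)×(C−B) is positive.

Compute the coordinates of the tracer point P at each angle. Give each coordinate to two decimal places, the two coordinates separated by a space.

A=(0,0), D=(9.00,0)
θ=60°: B = A + 2.00·(cos60°, sin60°) = (1.0000, 1.7321)
θ=60°: |BD| = 8.1854
θ=60°: circle(B,7.00) ∩ circle(D,5.00): a=5.5587, h=4.2545
θ=60°:   candidates: C₊=(7.3331,4.7140) cross=34.825; C₋=(5.5326,-3.6023) cross=-34.825
θ=60°:   branch + wants cross > 0 → take C=(7.3331,4.7140) (cross=34.825)
θ=60°: ex = (C−B)/|BC| = (0.9047,0.4260); ey = (-0.4260,0.9047)
θ=60°: P = B + 2.00·ex + -2.20·ey = (3.7466,0.5936)
θ=224°: B = A + 2.00·(cos224°, sin224°) = (-1.4387, -1.3893)
θ=224°: |BD| = 10.5307
θ=224°: circle(B,7.00) ∩ circle(D,5.00): a=6.4049, h=2.8244
θ=224°:   candidates: C₊=(4.5376,2.2554) cross=29.743; C₋=(5.2828,-3.3441) cross=-29.743
θ=224°:   branch + wants cross > 0 → take C=(4.5376,2.2554) (cross=29.743)
θ=224°: ex = (C−B)/|BC| = (0.8538,0.5207); ey = (-0.5207,0.8538)
θ=224°: P = B + 2.00·ex + -2.20·ey = (1.4143,-2.2262)

θ=60°: 3.75 0.59
θ=224°: 1.41 -2.23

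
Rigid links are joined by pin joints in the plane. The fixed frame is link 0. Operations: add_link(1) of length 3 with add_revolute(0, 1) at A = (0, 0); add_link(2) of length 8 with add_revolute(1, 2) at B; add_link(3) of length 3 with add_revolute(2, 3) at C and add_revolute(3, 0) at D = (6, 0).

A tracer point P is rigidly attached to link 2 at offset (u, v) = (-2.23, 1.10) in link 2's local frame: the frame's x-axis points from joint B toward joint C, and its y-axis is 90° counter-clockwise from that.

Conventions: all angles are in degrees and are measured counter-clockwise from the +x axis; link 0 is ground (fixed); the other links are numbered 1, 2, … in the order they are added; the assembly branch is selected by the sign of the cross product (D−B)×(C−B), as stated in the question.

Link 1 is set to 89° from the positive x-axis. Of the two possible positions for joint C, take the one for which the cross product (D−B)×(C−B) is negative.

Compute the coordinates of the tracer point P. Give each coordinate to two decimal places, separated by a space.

A=(0,0), D=(6.00,0)
B = A + 3.00·(cos89°, sin89°) = (0.0524, 2.9995)
|BD| = 6.6612
circle(B,8.00) ∩ circle(D,3.00): a=7.4590, h=2.8920
  candidates: C₊=(8.0146,2.2229) cross=19.264; C₋=(5.4101,-2.9414) cross=-19.264
  branch - wants cross < 0 → take C=(5.4101,-2.9414) (cross=-19.264)
ex = (C−B)/|BC| = (0.6697,-0.7426); ey = (0.7426,0.6697)
P = B + -2.23·ex + 1.10·ey = (-0.6242,5.3923)

-0.62 5.39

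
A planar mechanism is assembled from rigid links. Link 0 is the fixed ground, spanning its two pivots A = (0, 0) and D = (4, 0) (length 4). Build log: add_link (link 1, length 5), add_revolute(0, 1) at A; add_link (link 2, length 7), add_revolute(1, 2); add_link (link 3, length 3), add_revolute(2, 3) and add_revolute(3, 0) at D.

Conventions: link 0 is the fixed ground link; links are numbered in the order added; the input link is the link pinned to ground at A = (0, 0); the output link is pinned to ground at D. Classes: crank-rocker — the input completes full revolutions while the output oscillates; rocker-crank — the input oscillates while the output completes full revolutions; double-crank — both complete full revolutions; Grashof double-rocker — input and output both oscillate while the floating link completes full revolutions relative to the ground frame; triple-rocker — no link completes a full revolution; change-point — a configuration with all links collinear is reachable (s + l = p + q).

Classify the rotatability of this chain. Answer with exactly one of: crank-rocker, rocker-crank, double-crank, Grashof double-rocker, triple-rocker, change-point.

lengths: ground=4, input=5, coupler=7, output=3
sorted: s=3 (shortest), l=7 (longest), p+q=9
s + l = 10 vs p + q = 9
s + l > p + q → non-Grashof → no link fully rotates → triple-rocker

triple-rocker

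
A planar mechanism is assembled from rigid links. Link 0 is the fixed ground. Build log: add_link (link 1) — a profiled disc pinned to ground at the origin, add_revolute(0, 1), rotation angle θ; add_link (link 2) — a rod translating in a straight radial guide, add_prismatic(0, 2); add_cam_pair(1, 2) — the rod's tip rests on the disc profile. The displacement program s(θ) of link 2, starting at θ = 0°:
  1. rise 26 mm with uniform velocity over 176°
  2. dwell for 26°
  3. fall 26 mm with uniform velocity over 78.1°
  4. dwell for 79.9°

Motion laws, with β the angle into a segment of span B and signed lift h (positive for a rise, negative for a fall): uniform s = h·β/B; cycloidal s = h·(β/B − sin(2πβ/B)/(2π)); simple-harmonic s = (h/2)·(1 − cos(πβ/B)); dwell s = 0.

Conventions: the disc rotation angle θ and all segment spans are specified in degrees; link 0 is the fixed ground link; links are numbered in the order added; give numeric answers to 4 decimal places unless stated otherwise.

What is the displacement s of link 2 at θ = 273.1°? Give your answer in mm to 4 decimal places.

seg 1 [0°–176°] uniform, h=26: full span → s += 26 → s = 26.0000
seg 2 [176°–202°] dwell: s stays 26.0000
seg 3 [202°–280.1°] uniform, h=-26: θ=273.1° here. β=71.1, B=78.1. -26·71.1/78.1 = -23.6697 → s = 2.3303

2.3303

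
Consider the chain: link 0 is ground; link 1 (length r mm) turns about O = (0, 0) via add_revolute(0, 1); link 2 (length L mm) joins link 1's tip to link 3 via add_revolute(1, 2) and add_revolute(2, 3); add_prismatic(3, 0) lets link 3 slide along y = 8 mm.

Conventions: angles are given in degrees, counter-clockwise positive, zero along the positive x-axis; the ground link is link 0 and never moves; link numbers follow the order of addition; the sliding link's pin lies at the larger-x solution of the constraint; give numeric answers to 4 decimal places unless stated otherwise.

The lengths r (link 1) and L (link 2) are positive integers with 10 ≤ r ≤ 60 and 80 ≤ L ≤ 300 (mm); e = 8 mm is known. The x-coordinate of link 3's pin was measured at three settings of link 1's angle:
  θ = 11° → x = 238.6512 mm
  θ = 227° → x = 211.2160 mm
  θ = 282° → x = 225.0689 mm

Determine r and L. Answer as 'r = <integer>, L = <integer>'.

constraint per measurement: (x − r cos θ)² + (r sin θ − e)² = L²
subtracting the θ₁ and θ₂ equations cancels the r² and L² terms:
r = (x₁² − x₂²) / (2[(x₁cos θ₁ + e sin θ₁) − (x₂cos θ₂ + e sin θ₂)]) = 16.0000 → r = 16
L² = (x₁ − r cos θ₁)² + (r sin θ₁ − e)² = 49729.0200 → L = 223.0000 → L = 223
check at θ₃=282°: x = 225.0689 (printed 225.0689) ✓

r = 16, L = 223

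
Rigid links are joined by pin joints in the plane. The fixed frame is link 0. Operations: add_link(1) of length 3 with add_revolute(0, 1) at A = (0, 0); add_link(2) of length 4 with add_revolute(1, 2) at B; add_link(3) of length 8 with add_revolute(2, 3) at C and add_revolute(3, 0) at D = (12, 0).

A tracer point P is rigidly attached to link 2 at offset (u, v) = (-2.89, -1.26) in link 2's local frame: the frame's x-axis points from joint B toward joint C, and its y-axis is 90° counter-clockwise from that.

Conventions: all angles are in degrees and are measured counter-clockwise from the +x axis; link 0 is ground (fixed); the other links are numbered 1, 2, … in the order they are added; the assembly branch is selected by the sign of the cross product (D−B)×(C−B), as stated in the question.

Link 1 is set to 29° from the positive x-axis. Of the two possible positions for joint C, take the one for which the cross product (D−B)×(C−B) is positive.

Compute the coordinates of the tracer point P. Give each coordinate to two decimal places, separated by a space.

A=(0,0), D=(12.00,0)
B = A + 3.00·(cos29°, sin29°) = (2.6239, 1.4544)
|BD| = 9.4883
circle(B,4.00) ∩ circle(D,8.00): a=2.2147, h=3.3309
  candidates: C₊=(5.3230,4.4065) cross=31.605; C₋=(4.3018,-2.1766) cross=-31.605
  branch + wants cross > 0 → take C=(5.3230,4.4065) (cross=31.605)
ex = (C−B)/|BC| = (0.6748,0.7380); ey = (-0.7380,0.6748)
P = B + -2.89·ex + -1.26·ey = (1.6037,-1.5287)

1.60 -1.53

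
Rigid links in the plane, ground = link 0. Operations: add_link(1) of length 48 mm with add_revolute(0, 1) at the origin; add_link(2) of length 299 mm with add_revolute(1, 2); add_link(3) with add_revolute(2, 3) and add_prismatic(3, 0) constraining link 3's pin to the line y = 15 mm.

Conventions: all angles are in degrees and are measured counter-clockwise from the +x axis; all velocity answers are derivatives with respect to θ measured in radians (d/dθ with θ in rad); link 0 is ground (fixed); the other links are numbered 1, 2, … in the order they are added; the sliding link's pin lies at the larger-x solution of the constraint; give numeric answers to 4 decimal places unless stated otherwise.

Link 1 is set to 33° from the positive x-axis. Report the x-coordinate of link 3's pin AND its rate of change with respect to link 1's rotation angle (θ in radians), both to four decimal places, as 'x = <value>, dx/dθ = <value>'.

geometry: r = 48 mm, L = 299 mm, e = 15 mm
crank pin P = (r cos θ, r sin θ) = (40.256187, 26.142674)
h = r sin θ − e = 26.142674 − 15 = 11.142674
x = r cos θ + √(L² − h²) = 40.256187 + 298.792304 = 339.048491
dx/dθ = −r sin θ − h·r cos θ/√(L² − h²) (θ in radians; h = 11.142674) = -27.643922

x = 339.0485, dx/dθ = -27.6439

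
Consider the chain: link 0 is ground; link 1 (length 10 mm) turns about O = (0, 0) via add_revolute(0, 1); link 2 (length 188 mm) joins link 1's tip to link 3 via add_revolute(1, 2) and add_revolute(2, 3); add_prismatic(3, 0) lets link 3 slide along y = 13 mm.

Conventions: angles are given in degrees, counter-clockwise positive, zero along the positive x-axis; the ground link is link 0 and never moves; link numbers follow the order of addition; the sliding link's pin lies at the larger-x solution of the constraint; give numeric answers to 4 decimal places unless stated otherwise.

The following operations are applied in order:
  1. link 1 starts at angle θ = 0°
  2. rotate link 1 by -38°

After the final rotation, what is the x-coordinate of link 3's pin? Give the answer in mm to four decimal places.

geometry: r = 10 mm, L = 188 mm, e = 13 mm; θ starts at 0°
rotate link 1 by -38°: θ ← 0° -38° = -38°
crank pin P = (r cos θ, r sin θ) = (7.880108, -6.156615)
h = r sin θ − e = -6.156615 − 13 = -19.156615
x = r cos θ + √(L² − h²) = 7.880108 + 187.021454 = 194.901561

194.9016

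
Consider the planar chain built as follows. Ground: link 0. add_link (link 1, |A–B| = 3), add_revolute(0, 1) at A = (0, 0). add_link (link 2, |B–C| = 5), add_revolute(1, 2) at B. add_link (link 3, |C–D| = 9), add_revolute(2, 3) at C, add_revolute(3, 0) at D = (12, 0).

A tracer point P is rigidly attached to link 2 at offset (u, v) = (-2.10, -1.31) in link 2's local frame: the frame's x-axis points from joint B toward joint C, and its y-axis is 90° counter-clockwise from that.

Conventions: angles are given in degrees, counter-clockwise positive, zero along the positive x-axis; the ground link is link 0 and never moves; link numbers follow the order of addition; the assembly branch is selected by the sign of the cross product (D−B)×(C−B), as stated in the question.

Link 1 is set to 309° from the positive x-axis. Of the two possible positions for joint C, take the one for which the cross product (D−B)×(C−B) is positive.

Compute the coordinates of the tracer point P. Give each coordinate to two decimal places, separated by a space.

A=(0,0), D=(12.00,0)
B = A + 3.00·(cos309°, sin309°) = (1.8880, -2.3314)
|BD| = 10.3773
circle(B,5.00) ∩ circle(D,9.00): a=2.4905, h=4.3356
  candidates: C₊=(3.3407,2.4529) cross=44.992; C₋=(5.2888,-5.9967) cross=-44.992
  branch + wants cross > 0 → take C=(3.3407,2.4529) (cross=44.992)
ex = (C−B)/|BC| = (0.2905,0.9569); ey = (-0.9569,0.2905)
P = B + -2.10·ex + -1.31·ey = (2.5313,-4.7215)

2.53 -4.72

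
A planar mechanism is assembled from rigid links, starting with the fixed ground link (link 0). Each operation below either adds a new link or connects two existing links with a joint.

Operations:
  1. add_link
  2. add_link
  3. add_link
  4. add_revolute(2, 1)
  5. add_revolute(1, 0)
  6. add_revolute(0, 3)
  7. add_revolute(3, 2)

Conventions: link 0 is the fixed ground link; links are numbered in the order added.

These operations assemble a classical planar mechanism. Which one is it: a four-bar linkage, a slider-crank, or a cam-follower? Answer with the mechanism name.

links: 4 (incl. ground); joints: 4 revolute, 0 prismatic, 0 higher (cam) pair, forming one closed loop
4 links in a single 4R loop → four-bar linkage

four-bar linkage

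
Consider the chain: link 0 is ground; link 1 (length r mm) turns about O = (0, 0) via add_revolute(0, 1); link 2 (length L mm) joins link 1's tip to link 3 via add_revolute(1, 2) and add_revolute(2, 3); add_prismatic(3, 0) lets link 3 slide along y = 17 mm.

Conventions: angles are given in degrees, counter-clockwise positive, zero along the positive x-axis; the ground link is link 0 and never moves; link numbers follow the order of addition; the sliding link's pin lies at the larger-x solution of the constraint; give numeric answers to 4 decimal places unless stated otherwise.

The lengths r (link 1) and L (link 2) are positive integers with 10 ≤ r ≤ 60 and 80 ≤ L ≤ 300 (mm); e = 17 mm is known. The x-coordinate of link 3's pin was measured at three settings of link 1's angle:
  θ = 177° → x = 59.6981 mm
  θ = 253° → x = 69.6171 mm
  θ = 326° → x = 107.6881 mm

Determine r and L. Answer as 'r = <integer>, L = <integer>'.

constraint per measurement: (x − r cos θ)² + (r sin θ − e)² = L²
subtracting the θ₁ and θ₂ equations cancels the r² and L² terms:
r = (x₁² − x₂²) / (2[(x₁cos θ₁ + e sin θ₁) − (x₂cos θ₂ + e sin θ₂)]) = 28.9997 → r = 29
L² = (x₁ − r cos θ₁)² + (r sin θ₁ − e)² = 8100.0045 → L = 90.0000 → L = 90
check at θ₃=326°: x = 107.6881 (printed 107.6881) ✓

r = 29, L = 90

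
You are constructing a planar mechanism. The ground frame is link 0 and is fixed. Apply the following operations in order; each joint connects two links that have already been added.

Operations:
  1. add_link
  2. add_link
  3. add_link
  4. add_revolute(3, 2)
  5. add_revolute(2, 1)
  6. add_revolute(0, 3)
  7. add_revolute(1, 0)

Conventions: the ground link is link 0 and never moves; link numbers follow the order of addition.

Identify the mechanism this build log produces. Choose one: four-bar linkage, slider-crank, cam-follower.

links: 4 (incl. ground); joints: 4 revolute, 0 prismatic, 0 higher (cam) pair, forming one closed loop
4 links in a single 4R loop → four-bar linkage

four-bar linkage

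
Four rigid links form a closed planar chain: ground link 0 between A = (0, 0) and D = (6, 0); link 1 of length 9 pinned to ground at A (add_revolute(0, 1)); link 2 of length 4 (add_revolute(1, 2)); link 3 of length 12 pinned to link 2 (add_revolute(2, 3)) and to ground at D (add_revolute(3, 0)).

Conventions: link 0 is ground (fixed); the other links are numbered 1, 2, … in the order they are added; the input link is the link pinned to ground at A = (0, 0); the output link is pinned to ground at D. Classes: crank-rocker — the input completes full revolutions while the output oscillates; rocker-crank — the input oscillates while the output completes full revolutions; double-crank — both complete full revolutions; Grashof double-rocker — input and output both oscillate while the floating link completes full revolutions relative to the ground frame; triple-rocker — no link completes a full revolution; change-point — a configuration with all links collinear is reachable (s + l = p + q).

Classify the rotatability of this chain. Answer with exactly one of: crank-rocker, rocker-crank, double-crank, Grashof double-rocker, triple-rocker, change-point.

lengths: ground=6, input=9, coupler=4, output=12
sorted: s=4 (shortest), l=12 (longest), p+q=15
s + l = 16 vs p + q = 15
s + l > p + q → non-Grashof → no link fully rotates → triple-rocker

triple-rocker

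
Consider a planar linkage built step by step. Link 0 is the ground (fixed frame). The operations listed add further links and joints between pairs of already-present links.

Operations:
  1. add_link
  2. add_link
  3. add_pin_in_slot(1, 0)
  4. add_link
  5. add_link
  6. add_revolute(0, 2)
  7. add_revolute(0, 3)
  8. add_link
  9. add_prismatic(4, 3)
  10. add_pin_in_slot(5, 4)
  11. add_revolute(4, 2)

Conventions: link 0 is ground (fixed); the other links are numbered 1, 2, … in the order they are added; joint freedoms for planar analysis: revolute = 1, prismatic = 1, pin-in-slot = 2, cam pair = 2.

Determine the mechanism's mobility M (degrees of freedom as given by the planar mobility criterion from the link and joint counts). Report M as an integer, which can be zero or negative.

L=1 J1=0 J2=0
add link → L=2 J1=0 J2=0
add link → L=3 J1=0 J2=0
PS@1,0 dof=2 J2 → L=3 J1=0 J2=1
add link → L=4 J1=0 J2=1
add link → L=5 J1=0 J2=1
R@0,2 dof=1 J1 → L=5 J1=1 J2=1
R@0,3 dof=1 J1 → L=5 J1=2 J2=1
add link → L=6 J1=2 J2=1
P@4,3 dof=1 J1 → L=6 J1=3 J2=1
PS@5,4 dof=2 J2 → L=6 J1=3 J2=2
R@4,2 dof=1 J1 → L=6 J1=4 J2=2
M=3(L−1)−2J1−J2=3·5−2·4−2=5

M = 5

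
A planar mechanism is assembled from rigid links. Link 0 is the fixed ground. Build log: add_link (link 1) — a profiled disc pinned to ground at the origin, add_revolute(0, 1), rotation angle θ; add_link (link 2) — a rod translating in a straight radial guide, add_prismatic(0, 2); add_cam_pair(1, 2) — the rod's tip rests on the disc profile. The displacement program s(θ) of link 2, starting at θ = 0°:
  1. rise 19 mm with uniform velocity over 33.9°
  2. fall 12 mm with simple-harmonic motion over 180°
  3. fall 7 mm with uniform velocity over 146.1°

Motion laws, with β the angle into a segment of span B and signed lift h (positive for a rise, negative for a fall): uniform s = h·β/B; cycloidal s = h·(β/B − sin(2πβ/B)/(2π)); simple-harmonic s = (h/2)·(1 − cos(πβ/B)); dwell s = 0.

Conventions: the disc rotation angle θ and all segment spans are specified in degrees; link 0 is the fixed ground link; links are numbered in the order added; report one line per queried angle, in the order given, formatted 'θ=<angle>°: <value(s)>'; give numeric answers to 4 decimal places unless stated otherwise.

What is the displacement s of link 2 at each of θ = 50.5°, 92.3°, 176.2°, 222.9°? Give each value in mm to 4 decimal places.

seg 1 [0°–33.9°] uniform, h=19: full span → s += 19 → s = 19.0000
seg 2 [33.9°–213.9°] simple-harmonic, h=-12: θ=50.5° here. β=16.6, B=180. -12/2·(1 − cos(π·0.0922)) = -0.2501 → s = 18.7499
seg 2 [33.9°–213.9°] simple-harmonic, h=-12: θ=92.3° here. β=58.4, B=180. -12/2·(1 − cos(π·0.3244)) = -2.8561 → s = 16.1439
seg 2 [33.9°–213.9°] simple-harmonic, h=-12: θ=176.2° here. β=142.3, B=180. -12/2·(1 − cos(π·0.7906)) = -10.7473 → s = 8.2527
seg 2 [33.9°–213.9°] simple-harmonic, h=-12: full span → s += -12 → s = 7.0000
seg 3 [213.9°–360°] uniform, h=-7: θ=222.9° here. β=9, B=146.1. -7·9/146.1 = -0.4312 → s = 6.5688

θ=50.5°: 18.7499
θ=92.3°: 16.1439
θ=176.2°: 8.2527
θ=222.9°: 6.5688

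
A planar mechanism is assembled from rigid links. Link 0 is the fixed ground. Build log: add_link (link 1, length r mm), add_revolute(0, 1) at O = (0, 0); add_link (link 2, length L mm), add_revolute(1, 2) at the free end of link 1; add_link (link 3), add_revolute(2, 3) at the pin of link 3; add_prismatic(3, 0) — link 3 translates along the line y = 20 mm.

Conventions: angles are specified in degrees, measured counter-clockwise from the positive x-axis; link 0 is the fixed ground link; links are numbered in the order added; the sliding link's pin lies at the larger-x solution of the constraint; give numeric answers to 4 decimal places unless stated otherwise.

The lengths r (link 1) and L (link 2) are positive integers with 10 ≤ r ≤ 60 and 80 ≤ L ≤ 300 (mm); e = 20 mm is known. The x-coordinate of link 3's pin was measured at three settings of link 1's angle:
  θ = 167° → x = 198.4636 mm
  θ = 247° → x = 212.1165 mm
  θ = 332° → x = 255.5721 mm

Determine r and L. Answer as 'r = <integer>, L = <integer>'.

constraint per measurement: (x − r cos θ)² + (r sin θ − e)² = L²
subtracting the θ₁ and θ₂ equations cancels the r² and L² terms:
r = (x₁² − x₂²) / (2[(x₁cos θ₁ + e sin θ₁) − (x₂cos θ₂ + e sin θ₂)]) = 32.0001 → r = 32
L² = (x₁ − r cos θ₁)² + (r sin θ₁ − e)² = 52899.9906 → L = 230.0000 → L = 230
check at θ₃=332°: x = 255.5721 (printed 255.5721) ✓

r = 32, L = 230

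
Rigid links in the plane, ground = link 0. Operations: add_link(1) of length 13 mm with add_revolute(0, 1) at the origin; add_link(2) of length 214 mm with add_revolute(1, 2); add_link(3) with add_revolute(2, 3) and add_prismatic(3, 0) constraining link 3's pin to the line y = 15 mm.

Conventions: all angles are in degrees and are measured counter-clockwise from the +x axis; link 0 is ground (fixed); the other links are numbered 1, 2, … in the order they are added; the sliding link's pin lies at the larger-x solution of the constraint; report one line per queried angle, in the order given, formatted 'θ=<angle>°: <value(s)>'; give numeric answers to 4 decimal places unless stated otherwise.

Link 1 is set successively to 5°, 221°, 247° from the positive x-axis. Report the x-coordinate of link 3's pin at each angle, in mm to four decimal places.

geometry: r = 13 mm, L = 214 mm, e = 15 mm
θ=5°: crank pin P = (r cos θ, r sin θ) = (12.950531, 1.133025)
θ=5°: h = r sin θ − e = 1.133025 − 15 = -13.866975
θ=5°: x = r cos θ + √(L² − h²) = 12.950531 + 213.550245 = 226.500776
θ=221°: crank pin P = (r cos θ, r sin θ) = (-9.811225, -8.528767)
θ=221°: h = r sin θ − e = -8.528767 − 15 = -23.528767
θ=221°: x = r cos θ + √(L² − h²) = -9.811225 + 212.702602 = 202.891378
θ=247°: crank pin P = (r cos θ, r sin θ) = (-5.079505, -11.966563)
θ=247°: h = r sin θ − e = -11.966563 − 15 = -26.966563
θ=247°: x = r cos θ + √(L² − h²) = -5.079505 + 212.294146 = 207.214641

θ=5°: 226.5008
θ=221°: 202.8914
θ=247°: 207.2146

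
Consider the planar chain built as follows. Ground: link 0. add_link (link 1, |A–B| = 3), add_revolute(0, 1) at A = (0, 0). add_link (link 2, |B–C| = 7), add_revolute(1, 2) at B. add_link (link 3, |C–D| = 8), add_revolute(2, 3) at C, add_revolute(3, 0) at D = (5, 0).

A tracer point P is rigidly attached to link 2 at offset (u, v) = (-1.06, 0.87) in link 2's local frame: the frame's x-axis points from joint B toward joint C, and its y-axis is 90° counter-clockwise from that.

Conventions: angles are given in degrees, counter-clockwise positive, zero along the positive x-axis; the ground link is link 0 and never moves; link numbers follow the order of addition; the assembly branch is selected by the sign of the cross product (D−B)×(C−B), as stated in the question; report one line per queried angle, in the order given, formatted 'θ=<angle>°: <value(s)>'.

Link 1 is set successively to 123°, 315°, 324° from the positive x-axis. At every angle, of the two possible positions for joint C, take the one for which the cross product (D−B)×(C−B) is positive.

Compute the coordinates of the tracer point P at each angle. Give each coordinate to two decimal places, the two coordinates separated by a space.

A=(0,0), D=(5.00,0)
θ=123°: B = A + 3.00·(cos123°, sin123°) = (-1.6339, 2.5160)
θ=123°: |BD| = 7.0950
θ=123°: circle(B,7.00) ∩ circle(D,8.00): a=2.4904, h=6.5420
θ=123°:   candidates: C₊=(3.0146,7.7497) cross=46.416; C₋=(-1.6252,-4.4840) cross=-46.416
θ=123°:   branch + wants cross > 0 → take C=(3.0146,7.7497) (cross=46.416)
θ=123°: ex = (C−B)/|BC| = (0.6641,0.7477); ey = (-0.7477,0.6641)
θ=123°: P = B + -1.06·ex + 0.87·ey = (-2.9883,2.3012)
θ=315°: B = A + 3.00·(cos315°, sin315°) = (2.1213, -2.1213)
θ=315°: |BD| = 3.5759
θ=315°: circle(B,7.00) ∩ circle(D,8.00): a=-0.3095, h=6.9932
θ=315°:   candidates: C₊=(-2.2764,3.3248) cross=25.007; C₋=(6.0208,-7.9346) cross=-25.007
θ=315°:   branch + wants cross > 0 → take C=(-2.2764,3.3248) (cross=25.007)
θ=315°: ex = (C−B)/|BC| = (-0.6282,0.7780); ey = (-0.7780,-0.6282)
θ=315°: P = B + -1.06·ex + 0.87·ey = (2.1104,-3.4926)
θ=324°: B = A + 3.00·(cos324°, sin324°) = (2.4271, -1.7634)
θ=324°: |BD| = 3.1192
θ=324°: circle(B,7.00) ∩ circle(D,8.00): a=-0.8448, h=6.9488
θ=324°:   candidates: C₊=(-2.1982,3.4909) cross=21.675; C₋=(5.6585,-7.9729) cross=-21.675
θ=324°:   branch + wants cross > 0 → take C=(-2.1982,3.4909) (cross=21.675)
θ=324°: ex = (C−B)/|BC| = (-0.6607,0.7506); ey = (-0.7506,-0.6607)
θ=324°: P = B + -1.06·ex + 0.87·ey = (2.4744,-3.1339)

θ=123°: -2.99 2.30
θ=315°: 2.11 -3.49
θ=324°: 2.47 -3.13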